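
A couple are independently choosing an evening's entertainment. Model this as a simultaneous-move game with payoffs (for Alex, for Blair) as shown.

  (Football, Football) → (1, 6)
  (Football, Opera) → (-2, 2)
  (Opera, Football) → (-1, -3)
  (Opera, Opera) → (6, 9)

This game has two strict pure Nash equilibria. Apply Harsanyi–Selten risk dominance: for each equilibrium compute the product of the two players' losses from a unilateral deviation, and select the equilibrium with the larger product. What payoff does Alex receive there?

6

At both Football: Alex loses 1 − (-1) = 2 by deviating; Blair loses 6 − 2 = 4. Product = 2·4 = 8.
At both Opera: Alex loses 6 − (-2) = 8 by deviating; Blair loses 9 − (-3) = 12. Product = 8·12 = 96.
96 > 8, so both Opera is risk-dominant. Alex's payoff there is 6.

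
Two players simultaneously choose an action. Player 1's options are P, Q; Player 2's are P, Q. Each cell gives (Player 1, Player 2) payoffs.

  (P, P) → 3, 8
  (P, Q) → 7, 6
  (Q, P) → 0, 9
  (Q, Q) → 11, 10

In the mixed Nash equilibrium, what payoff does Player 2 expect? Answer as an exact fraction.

Player 1 mixes with probability p on P, chosen so Player 2 is indifferent: 8p + 9(1−p) = 6p + 10(1−p) gives p = 1/3.
Player 2's expected payoff is 8·1/3 + 9·2/3 = 26/3.

26/3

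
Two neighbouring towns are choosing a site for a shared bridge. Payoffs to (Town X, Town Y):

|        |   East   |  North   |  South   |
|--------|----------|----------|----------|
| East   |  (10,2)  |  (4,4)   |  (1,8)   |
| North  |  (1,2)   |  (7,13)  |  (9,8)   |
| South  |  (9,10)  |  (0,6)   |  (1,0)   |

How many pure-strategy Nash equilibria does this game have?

1

Both North: Town X gets 7 (best alternative 4); Town Y gets 13 (best alternative 8). Neither deviates — NE.
Both East is not a NE: Town Y would switch to South (8 > 2).
No other cell survives both best-response checks, so there is 1 pure NE.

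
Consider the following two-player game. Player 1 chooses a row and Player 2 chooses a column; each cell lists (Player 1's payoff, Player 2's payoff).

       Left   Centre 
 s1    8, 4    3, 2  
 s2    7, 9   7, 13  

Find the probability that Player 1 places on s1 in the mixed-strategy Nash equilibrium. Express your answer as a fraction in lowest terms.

2/3

Player 1's mix p on s1 must make Player 2 indifferent between Left and Centre.
Player 2's payoff from Left: 4p + 9(1−p). From Centre: 2p + 13(1−p).
Set equal: 2p = 4(1−p) → p = 4/6 = 2/3.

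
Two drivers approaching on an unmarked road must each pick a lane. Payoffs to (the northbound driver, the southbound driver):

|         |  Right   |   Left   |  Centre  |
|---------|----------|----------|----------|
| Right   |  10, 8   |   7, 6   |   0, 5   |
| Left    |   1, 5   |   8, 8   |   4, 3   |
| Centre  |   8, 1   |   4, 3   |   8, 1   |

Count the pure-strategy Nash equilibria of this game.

2

Both Right: the northbound driver gets 10 (best alternative 8); the southbound driver gets 8 (best alternative 6). Neither deviates — NE.
Both Left: the northbound driver gets 8 (best alternative 7); the southbound driver gets 8 (best alternative 5). Neither deviates — NE.
Both Centre is not a NE: the southbound driver would switch to Left (3 > 1).
No other cell survives both best-response checks, so there are 2 pure NE.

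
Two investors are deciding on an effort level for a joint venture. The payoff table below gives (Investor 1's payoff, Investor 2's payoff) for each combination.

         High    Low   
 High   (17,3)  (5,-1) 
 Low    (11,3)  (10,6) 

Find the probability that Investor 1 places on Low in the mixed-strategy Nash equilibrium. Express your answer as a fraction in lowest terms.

4/7

Investor 1's mix p on High must make Investor 2 indifferent between High and Low.
Investor 2's payoff from High: 3p + 3(1−p). From Low: (-1)p + 6(1−p).
Set equal: 4p = 3(1−p) → p = 3/7.
Probability on Low is 1 − 3/7 = 4/7.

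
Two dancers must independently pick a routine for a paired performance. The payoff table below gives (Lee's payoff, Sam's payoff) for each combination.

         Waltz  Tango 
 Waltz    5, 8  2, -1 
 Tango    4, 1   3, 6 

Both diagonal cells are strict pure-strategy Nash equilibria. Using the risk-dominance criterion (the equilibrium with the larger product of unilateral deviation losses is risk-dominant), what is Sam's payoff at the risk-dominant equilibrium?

At both Waltz: Lee loses 5 − 4 = 1 by deviating; Sam loses 8 − (-1) = 9. Product = 1·9 = 9.
At both Tango: Lee loses 3 − 2 = 1 by deviating; Sam loses 6 − 1 = 5. Product = 1·5 = 5.
9 > 5, so both Waltz is risk-dominant. Sam's payoff there is 8.

8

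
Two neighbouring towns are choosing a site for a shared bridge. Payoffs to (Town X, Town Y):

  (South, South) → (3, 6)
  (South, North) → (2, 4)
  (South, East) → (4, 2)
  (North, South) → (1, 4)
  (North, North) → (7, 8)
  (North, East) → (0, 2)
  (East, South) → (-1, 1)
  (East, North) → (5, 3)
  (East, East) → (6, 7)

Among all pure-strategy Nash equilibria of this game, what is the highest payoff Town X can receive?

Both South is a pure NE (Town X: 3 ≥ 1; Town Y: 6 ≥ 4). Town X gets 3.
Both North is a pure NE (Town X: 7 ≥ 5; Town Y: 8 ≥ 4). Town X gets 7.
Both East is a pure NE (Town X: 6 ≥ 4; Town Y: 7 ≥ 3). Town X gets 6.
Every other cell has a profitable deviation for at least one player. Highest of {3, 7, 6} is 7.

7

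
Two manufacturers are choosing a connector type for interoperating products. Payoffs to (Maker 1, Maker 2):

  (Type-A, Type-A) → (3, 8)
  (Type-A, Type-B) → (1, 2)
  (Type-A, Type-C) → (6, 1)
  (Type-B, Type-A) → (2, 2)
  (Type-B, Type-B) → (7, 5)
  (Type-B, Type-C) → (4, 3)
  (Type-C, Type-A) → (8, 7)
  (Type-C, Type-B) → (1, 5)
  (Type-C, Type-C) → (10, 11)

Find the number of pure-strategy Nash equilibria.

Both Type-B: Maker 1 gets 7 (best alternative 1); Maker 2 gets 5 (best alternative 3). Neither deviates — NE.
Both Type-C: Maker 1 gets 10 (best alternative 6); Maker 2 gets 11 (best alternative 7). Neither deviates — NE.
Both Type-A is not a NE: Maker 1 would switch to Type-C (8 > 3).
No other cell survives both best-response checks, so there are 2 pure NE.

2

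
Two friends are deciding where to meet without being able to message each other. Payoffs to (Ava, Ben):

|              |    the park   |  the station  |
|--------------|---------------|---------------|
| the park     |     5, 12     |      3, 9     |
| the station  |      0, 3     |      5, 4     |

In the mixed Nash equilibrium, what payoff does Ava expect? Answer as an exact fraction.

Ben mixes with probability q on the park, chosen so Ava is indifferent: 5q + 3(1−q) = 0q + 5(1−q) gives q = 2/7.
Ava's expected payoff (from either row, since indifferent) is 5·2/7 + 3·5/7 = 25/7.

25/7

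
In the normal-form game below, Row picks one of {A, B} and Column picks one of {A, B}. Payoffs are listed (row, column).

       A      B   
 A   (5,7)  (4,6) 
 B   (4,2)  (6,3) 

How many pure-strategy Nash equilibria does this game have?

2

Both A: Row gets 5 (best alternative 4); Column gets 7 (best alternative 6). Neither deviates — NE.
Both B: Row gets 6 (best alternative 4); Column gets 3 (best alternative 2). Neither deviates — NE.
(A, B) is not a NE: Row would switch to B (6 > 4).
No other cell survives both best-response checks, so there are 2 pure NE.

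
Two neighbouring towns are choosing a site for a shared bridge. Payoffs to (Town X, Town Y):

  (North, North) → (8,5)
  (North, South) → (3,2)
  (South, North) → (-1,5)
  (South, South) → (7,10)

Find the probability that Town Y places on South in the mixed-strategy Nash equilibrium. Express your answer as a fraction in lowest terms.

9/13

Town Y's mix q on North must make Town X indifferent between North and South.
Town X's payoff from North: 8q + 3(1−q). From South: (-1)q + 7(1−q).
Set equal: 9q = 4(1−q) → q = 4/13.
Probability on South is 1 − 4/13 = 9/13.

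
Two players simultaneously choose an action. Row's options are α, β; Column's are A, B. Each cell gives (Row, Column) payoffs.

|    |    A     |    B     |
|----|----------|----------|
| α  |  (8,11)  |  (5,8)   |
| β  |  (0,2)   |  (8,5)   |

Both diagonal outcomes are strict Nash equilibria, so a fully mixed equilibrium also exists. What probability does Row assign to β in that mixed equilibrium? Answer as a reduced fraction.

Row's mix p on α must make Column indifferent between A and B.
Column's payoff from A: 11p + 2(1−p). From B: 8p + 5(1−p).
Set equal: 3p = 3(1−p) → p = 3/6 = 1/2.
Probability on β is 1 − 1/2 = 1/2.

1/2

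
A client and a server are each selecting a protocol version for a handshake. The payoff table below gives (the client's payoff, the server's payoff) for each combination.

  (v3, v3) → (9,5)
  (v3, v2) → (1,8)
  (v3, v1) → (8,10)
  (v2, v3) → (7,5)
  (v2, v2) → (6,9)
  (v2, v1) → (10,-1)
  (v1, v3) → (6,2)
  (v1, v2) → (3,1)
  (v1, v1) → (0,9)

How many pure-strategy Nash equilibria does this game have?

Both v2: the client gets 6 (best alternative 3); the server gets 9 (best alternative 5). Neither deviates — NE.
Both v3 is not a NE: the server would switch to v1 (10 > 5).
No other cell survives both best-response checks, so there is 1 pure NE.

1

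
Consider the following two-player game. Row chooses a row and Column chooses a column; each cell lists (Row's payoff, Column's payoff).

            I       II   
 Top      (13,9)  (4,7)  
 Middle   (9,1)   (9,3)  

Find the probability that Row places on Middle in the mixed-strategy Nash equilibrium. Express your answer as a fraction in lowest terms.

1/2

Row's mix p on Top must make Column indifferent between I and II.
Column's payoff from I: 9p + 1(1−p). From II: 7p + 3(1−p).
Set equal: 2p = 2(1−p) → p = 2/4 = 1/2.
Probability on Middle is 1 − 1/2 = 1/2.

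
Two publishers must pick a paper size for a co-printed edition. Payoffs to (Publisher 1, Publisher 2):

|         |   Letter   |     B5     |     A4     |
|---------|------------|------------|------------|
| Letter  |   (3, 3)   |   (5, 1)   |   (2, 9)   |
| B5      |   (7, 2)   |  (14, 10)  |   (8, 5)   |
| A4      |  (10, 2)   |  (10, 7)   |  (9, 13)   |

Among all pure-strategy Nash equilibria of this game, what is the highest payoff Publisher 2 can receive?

13

Both B5 is a pure NE (Publisher 1: 14 ≥ 10; Publisher 2: 10 ≥ 5). Publisher 2 gets 10.
Both A4 is a pure NE (Publisher 1: 9 ≥ 8; Publisher 2: 13 ≥ 7). Publisher 2 gets 13.
Every other cell has a profitable deviation for at least one player. Highest of {10, 13} is 13.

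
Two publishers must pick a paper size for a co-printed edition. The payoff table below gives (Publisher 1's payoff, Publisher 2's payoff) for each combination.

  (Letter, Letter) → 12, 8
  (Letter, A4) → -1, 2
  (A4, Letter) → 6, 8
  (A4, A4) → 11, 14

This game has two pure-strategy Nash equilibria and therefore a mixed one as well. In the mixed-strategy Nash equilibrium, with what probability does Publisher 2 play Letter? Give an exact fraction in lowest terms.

Publisher 2's mix q on Letter must make Publisher 1 indifferent between Letter and A4.
Publisher 1's payoff from Letter: 12q + (-1)(1−q). From A4: 6q + 11(1−q).
Set equal: 6q = 12(1−q) → q = 12/18 = 2/3.

2/3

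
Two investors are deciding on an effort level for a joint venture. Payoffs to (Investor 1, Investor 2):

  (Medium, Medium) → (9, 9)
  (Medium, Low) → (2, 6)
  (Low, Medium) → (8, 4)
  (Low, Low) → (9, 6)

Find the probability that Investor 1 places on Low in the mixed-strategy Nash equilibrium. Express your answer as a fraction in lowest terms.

Investor 1's mix p on Medium must make Investor 2 indifferent between Medium and Low.
Investor 2's payoff from Medium: 9p + 4(1−p). From Low: 6p + 6(1−p).
Set equal: 3p = 2(1−p) → p = 2/5.
Probability on Low is 1 − 2/5 = 3/5.

3/5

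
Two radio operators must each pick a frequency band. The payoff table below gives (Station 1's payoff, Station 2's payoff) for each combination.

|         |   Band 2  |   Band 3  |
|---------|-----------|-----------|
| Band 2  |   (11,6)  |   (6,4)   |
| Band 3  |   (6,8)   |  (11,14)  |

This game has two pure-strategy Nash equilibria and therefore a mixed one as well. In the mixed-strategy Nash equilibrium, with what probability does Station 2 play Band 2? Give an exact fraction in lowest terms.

Station 2's mix q on Band 2 must make Station 1 indifferent between Band 2 and Band 3.
Station 1's payoff from Band 2: 11q + 6(1−q). From Band 3: 6q + 11(1−q).
Set equal: 5q = 5(1−q) → q = 5/10 = 1/2.

1/2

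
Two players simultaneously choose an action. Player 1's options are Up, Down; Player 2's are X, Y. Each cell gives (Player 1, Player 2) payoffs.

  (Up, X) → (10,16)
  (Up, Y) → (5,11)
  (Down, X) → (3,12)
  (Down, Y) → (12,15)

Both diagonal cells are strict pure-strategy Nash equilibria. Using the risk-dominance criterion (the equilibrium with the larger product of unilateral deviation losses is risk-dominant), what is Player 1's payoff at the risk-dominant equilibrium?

At (Up, X): Player 1 loses 10 − 3 = 7 by deviating; Player 2 loses 16 − 11 = 5. Product = 7·5 = 35.
At (Down, Y): Player 1 loses 12 − 5 = 7 by deviating; Player 2 loses 15 − 12 = 3. Product = 7·3 = 21.
35 > 21, so (Up, X) is risk-dominant. Player 1's payoff there is 10.

10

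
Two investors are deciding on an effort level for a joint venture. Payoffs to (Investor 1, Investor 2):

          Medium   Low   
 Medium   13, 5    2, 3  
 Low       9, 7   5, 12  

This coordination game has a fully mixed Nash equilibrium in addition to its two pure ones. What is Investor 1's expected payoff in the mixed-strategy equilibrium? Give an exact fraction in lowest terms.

47/7

Investor 2 mixes with probability q on Medium, chosen so Investor 1 is indifferent: 13q + 2(1−q) = 9q + 5(1−q) gives q = 3/7.
Investor 1's expected payoff (from either row, since indifferent) is 13·3/7 + 2·4/7 = 47/7.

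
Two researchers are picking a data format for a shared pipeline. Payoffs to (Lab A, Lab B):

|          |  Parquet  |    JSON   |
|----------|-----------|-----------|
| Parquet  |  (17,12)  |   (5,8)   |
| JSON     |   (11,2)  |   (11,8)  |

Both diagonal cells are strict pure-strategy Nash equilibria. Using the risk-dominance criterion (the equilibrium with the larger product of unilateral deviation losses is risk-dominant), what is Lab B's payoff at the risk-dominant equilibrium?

At both Parquet: Lab A loses 17 − 11 = 6 by deviating; Lab B loses 12 − 8 = 4. Product = 6·4 = 24.
At both JSON: Lab A loses 11 − 5 = 6 by deviating; Lab B loses 8 − 2 = 6. Product = 6·6 = 36.
36 > 24, so both JSON is risk-dominant. Lab B's payoff there is 8.

8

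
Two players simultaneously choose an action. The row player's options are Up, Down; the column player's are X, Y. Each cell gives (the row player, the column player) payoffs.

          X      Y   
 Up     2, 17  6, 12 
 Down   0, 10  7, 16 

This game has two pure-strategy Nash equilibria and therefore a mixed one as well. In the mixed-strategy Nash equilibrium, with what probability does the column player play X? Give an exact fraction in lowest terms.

The column player's mix q on X must make the row player indifferent between Up and Down.
The row player's payoff from Up: 2q + 6(1−q). From Down: 0q + 7(1−q).
Set equal: 2q = 1(1−q) → q = 1/3.

1/3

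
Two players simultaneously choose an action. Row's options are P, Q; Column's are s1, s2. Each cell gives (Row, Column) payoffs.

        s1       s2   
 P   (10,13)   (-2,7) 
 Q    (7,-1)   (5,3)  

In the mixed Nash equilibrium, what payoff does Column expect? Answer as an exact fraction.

23/5

Row mixes with probability p on P, chosen so Column is indifferent: 13p + (-1)(1−p) = 7p + 3(1−p) gives p = 2/5.
Column's expected payoff is 13·2/5 + (-1)·3/5 = 23/5.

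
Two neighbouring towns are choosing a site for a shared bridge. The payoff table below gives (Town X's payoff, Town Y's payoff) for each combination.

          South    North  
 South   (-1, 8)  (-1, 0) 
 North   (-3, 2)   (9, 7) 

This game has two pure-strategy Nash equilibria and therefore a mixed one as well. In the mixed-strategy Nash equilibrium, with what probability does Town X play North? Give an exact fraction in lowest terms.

8/13

Town X's mix p on South must make Town Y indifferent between South and North.
Town Y's payoff from South: 8p + 2(1−p). From North: 0p + 7(1−p).
Set equal: 8p = 5(1−p) → p = 5/13.
Probability on North is 1 − 5/13 = 8/13.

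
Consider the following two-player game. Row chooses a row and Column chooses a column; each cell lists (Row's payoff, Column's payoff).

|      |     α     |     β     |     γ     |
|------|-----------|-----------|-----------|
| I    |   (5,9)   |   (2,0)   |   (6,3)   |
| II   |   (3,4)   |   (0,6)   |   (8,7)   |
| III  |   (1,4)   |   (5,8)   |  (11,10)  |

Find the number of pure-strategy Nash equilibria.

(I, α): Row gets 5 (best alternative 3); Column gets 9 (best alternative 3). Neither deviates — NE.
(III, γ): Row gets 11 (best alternative 8); Column gets 10 (best alternative 8). Neither deviates — NE.
(II, β) is not a NE: Row would switch to III (5 > 0).
No other cell survives both best-response checks, so there are 2 pure NE.

2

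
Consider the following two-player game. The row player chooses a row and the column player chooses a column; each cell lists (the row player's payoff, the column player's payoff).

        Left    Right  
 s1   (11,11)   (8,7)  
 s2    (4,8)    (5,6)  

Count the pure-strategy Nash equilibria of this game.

(s1, Left): the row player gets 11 (best alternative 4); the column player gets 11 (best alternative 7). Neither deviates — NE.
(s2, Right) is not a NE: the row player would switch to s1 (8 > 5).
No other cell survives both best-response checks, so there is 1 pure NE.

1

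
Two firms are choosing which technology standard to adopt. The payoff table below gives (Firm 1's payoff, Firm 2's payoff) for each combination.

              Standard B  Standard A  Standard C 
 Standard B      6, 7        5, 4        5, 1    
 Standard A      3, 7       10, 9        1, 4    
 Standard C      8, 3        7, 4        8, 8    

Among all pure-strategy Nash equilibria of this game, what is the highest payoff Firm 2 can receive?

Both Standard A is a pure NE (Firm 1: 10 ≥ 7; Firm 2: 9 ≥ 7). Firm 2 gets 9.
Both Standard C is a pure NE (Firm 1: 8 ≥ 5; Firm 2: 8 ≥ 4). Firm 2 gets 8.
Every other cell has a profitable deviation for at least one player. Highest of {9, 8} is 9.

9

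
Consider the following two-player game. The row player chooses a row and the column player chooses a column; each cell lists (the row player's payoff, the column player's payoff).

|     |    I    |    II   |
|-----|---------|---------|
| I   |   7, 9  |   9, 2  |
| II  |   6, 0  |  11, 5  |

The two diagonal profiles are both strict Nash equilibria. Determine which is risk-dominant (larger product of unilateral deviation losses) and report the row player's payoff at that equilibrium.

11

At both I: the row player loses 7 − 6 = 1 by deviating; the column player loses 9 − 2 = 7. Product = 1·7 = 7.
At both II: the row player loses 11 − 9 = 2 by deviating; the column player loses 5 − 0 = 5. Product = 2·5 = 10.
10 > 7, so both II is risk-dominant. The row player's payoff there is 11.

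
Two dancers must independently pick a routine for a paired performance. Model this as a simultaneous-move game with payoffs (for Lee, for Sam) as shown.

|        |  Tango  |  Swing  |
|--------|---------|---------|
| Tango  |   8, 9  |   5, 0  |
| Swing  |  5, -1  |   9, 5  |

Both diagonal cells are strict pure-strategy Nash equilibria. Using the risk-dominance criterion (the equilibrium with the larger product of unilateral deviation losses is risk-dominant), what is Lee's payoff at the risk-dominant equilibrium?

At both Tango: Lee loses 8 − 5 = 3 by deviating; Sam loses 9 − 0 = 9. Product = 3·9 = 27.
At both Swing: Lee loses 9 − 5 = 4 by deviating; Sam loses 5 − (-1) = 6. Product = 4·6 = 24.
27 > 24, so both Tango is risk-dominant. Lee's payoff there is 8.

8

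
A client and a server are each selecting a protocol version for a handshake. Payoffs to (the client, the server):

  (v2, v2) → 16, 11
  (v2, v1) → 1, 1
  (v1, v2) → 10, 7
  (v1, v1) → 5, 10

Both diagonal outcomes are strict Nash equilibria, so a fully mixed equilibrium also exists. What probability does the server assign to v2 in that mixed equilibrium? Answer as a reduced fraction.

2/5

The server's mix q on v2 must make the client indifferent between v2 and v1.
The client's payoff from v2: 16q + 1(1−q). From v1: 10q + 5(1−q).
Set equal: 6q = 4(1−q) → q = 4/10 = 2/5.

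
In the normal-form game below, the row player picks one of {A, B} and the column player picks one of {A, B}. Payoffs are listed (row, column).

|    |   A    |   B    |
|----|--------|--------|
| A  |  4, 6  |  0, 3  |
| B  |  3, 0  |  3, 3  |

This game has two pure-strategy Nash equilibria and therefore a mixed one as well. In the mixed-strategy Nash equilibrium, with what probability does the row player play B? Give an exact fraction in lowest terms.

The row player's mix p on A must make the column player indifferent between A and B.
The column player's payoff from A: 6p + 0(1−p). From B: 3p + 3(1−p).
Set equal: 3p = 3(1−p) → p = 3/6 = 1/2.
Probability on B is 1 − 1/2 = 1/2.

1/2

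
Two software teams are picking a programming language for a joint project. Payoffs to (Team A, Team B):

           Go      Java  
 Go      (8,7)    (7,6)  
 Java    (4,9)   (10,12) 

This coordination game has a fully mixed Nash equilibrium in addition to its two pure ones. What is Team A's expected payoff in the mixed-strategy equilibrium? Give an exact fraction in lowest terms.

Team B mixes with probability q on Go, chosen so Team A is indifferent: 8q + 7(1−q) = 4q + 10(1−q) gives q = 3/7.
Team A's expected payoff (from either row, since indifferent) is 8·3/7 + 7·4/7 = 52/7.

52/7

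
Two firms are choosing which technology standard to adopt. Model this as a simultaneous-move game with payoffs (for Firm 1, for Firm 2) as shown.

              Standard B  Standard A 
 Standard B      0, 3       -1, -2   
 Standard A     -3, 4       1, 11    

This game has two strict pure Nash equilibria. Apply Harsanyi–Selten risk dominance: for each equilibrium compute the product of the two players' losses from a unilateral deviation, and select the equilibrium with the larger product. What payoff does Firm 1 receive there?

0

At both Standard B: Firm 1 loses 0 − (-3) = 3 by deviating; Firm 2 loses 3 − (-2) = 5. Product = 3·5 = 15.
At both Standard A: Firm 1 loses 1 − (-1) = 2 by deviating; Firm 2 loses 11 − 4 = 7. Product = 2·7 = 14.
15 > 14, so both Standard B is risk-dominant. Firm 1's payoff there is 0.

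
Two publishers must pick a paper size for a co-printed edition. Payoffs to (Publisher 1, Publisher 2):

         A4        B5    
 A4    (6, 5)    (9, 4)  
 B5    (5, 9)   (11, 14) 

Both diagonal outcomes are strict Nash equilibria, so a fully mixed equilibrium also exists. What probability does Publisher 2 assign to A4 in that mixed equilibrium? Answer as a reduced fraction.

2/3

Publisher 2's mix q on A4 must make Publisher 1 indifferent between A4 and B5.
Publisher 1's payoff from A4: 6q + 9(1−q). From B5: 5q + 11(1−q).
Set equal: 1q = 2(1−q) → q = 2/3.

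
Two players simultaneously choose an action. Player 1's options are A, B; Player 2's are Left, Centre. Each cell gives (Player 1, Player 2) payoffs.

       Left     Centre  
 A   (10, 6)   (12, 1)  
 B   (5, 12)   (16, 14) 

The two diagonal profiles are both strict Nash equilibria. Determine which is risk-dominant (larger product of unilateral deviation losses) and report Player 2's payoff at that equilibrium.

6

At (A, Left): Player 1 loses 10 − 5 = 5 by deviating; Player 2 loses 6 − 1 = 5. Product = 5·5 = 25.
At (B, Centre): Player 1 loses 16 − 12 = 4 by deviating; Player 2 loses 14 − 12 = 2. Product = 4·2 = 8.
25 > 8, so (A, Left) is risk-dominant. Player 2's payoff there is 6.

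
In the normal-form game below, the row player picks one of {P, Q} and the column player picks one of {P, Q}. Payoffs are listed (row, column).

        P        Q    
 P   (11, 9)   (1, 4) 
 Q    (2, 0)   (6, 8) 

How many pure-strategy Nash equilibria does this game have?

Both P: the row player gets 11 (best alternative 2); the column player gets 9 (best alternative 4). Neither deviates — NE.
Both Q: the row player gets 6 (best alternative 1); the column player gets 8 (best alternative 0). Neither deviates — NE.
(Q, P) is not a NE: the row player would switch to P (11 > 2).
No other cell survives both best-response checks, so there are 2 pure NE.

2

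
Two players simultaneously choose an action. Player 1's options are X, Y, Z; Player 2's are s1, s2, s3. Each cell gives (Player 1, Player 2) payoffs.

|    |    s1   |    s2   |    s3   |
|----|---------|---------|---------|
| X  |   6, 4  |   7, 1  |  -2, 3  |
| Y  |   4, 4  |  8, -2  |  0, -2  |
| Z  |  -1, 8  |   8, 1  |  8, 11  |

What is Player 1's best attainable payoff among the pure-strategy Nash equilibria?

(X, s1) is a pure NE (Player 1: 6 ≥ 4; Player 2: 4 ≥ 3). Player 1 gets 6.
(Z, s3) is a pure NE (Player 1: 8 ≥ 0; Player 2: 11 ≥ 8). Player 1 gets 8.
Every other cell has a profitable deviation for at least one player. Highest of {6, 8} is 8.

8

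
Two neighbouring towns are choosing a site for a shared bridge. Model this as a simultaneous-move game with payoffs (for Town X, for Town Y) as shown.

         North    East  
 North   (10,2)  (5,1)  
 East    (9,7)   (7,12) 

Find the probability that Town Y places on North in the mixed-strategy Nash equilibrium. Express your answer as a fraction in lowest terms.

2/3

Town Y's mix q on North must make Town X indifferent between North and East.
Town X's payoff from North: 10q + 5(1−q). From East: 9q + 7(1−q).
Set equal: 1q = 2(1−q) → q = 2/3.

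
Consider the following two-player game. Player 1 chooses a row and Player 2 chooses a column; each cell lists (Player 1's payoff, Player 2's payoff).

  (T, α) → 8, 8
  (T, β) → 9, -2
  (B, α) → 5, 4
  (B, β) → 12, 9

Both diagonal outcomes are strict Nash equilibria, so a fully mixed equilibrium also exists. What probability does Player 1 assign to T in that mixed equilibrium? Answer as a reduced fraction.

1/3

Player 1's mix p on T must make Player 2 indifferent between α and β.
Player 2's payoff from α: 8p + 4(1−p). From β: (-2)p + 9(1−p).
Set equal: 10p = 5(1−p) → p = 5/15 = 1/3.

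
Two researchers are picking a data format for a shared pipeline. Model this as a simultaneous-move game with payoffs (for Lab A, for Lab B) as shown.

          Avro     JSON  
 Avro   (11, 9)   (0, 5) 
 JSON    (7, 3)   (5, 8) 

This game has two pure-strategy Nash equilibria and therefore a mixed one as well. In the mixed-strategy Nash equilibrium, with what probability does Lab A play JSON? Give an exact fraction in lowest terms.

Lab A's mix p on Avro must make Lab B indifferent between Avro and JSON.
Lab B's payoff from Avro: 9p + 3(1−p). From JSON: 5p + 8(1−p).
Set equal: 4p = 5(1−p) → p = 5/9.
Probability on JSON is 1 − 5/9 = 4/9.

4/9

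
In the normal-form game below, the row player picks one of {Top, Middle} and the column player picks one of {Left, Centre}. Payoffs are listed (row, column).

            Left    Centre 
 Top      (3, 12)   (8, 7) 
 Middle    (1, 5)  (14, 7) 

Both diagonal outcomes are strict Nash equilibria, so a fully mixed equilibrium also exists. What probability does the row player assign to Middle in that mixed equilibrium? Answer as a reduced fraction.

5/7

The row player's mix p on Top must make the column player indifferent between Left and Centre.
The column player's payoff from Left: 12p + 5(1−p). From Centre: 7p + 7(1−p).
Set equal: 5p = 2(1−p) → p = 2/7.
Probability on Middle is 1 − 2/7 = 5/7.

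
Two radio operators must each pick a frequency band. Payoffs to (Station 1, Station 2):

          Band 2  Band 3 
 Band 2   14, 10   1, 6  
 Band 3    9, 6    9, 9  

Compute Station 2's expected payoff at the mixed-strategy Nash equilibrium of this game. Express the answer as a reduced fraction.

Station 1 mixes with probability p on Band 2, chosen so Station 2 is indifferent: 10p + 6(1−p) = 6p + 9(1−p) gives p = 3/7.
Station 2's expected payoff is 10·3/7 + 6·4/7 = 54/7.

54/7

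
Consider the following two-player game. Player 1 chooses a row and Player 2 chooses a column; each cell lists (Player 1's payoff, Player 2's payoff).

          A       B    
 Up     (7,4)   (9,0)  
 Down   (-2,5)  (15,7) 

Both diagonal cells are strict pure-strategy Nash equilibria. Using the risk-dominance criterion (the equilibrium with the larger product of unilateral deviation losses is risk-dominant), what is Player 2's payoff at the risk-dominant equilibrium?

At (Up, A): Player 1 loses 7 − (-2) = 9 by deviating; Player 2 loses 4 − 0 = 4. Product = 9·4 = 36.
At (Down, B): Player 1 loses 15 − 9 = 6 by deviating; Player 2 loses 7 − 5 = 2. Product = 6·2 = 12.
36 > 12, so (Up, A) is risk-dominant. Player 2's payoff there is 4.

4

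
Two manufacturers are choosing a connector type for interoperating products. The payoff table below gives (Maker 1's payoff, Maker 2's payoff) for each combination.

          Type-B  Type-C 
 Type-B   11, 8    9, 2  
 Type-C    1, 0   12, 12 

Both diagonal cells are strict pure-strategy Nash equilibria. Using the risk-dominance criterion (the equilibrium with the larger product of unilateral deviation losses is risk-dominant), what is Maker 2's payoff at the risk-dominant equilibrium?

8

At both Type-B: Maker 1 loses 11 − 1 = 10 by deviating; Maker 2 loses 8 − 2 = 6. Product = 10·6 = 60.
At both Type-C: Maker 1 loses 12 − 9 = 3 by deviating; Maker 2 loses 12 − 0 = 12. Product = 3·12 = 36.
60 > 36, so both Type-B is risk-dominant. Maker 2's payoff there is 8.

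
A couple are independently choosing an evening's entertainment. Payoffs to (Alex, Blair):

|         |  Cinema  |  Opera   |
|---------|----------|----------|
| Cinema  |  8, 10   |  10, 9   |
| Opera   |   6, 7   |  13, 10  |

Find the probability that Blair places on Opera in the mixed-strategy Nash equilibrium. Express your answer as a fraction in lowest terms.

2/5

Blair's mix q on Cinema must make Alex indifferent between Cinema and Opera.
Alex's payoff from Cinema: 8q + 10(1−q). From Opera: 6q + 13(1−q).
Set equal: 2q = 3(1−q) → q = 3/5.
Probability on Opera is 1 − 3/5 = 2/5.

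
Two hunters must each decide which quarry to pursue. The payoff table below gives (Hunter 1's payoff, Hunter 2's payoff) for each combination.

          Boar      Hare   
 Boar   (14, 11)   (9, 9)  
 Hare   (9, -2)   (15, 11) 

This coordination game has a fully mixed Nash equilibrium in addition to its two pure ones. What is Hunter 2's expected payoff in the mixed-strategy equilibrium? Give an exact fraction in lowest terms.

Hunter 1 mixes with probability p on Boar, chosen so Hunter 2 is indifferent: 11p + (-2)(1−p) = 9p + 11(1−p) gives p = 13/15.
Hunter 2's expected payoff is 11·13/15 + (-2)·2/15 = 139/15.

139/15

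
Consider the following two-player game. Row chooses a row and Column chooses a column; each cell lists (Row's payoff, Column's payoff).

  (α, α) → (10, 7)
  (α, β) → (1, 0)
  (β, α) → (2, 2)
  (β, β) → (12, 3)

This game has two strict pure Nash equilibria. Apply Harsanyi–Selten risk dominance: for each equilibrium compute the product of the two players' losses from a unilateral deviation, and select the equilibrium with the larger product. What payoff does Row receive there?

10

At both α: Row loses 10 − 2 = 8 by deviating; Column loses 7 − 0 = 7. Product = 8·7 = 56.
At both β: Row loses 12 − 1 = 11 by deviating; Column loses 3 − 2 = 1. Product = 11·1 = 11.
56 > 11, so both α is risk-dominant. Row's payoff there is 10.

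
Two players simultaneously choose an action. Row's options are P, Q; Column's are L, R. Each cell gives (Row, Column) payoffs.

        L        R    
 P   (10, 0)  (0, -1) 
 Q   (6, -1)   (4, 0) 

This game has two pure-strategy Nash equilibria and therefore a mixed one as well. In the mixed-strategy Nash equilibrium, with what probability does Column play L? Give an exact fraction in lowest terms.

1/2

Column's mix q on L must make Row indifferent between P and Q.
Row's payoff from P: 10q + 0(1−q). From Q: 6q + 4(1−q).
Set equal: 4q = 4(1−q) → q = 4/8 = 1/2.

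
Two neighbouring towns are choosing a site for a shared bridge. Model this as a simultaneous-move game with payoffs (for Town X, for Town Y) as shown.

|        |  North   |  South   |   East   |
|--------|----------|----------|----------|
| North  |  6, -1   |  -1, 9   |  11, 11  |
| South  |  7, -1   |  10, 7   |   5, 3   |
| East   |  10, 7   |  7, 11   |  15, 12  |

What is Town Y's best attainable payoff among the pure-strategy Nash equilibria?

12

Both South is a pure NE (Town X: 10 ≥ 7; Town Y: 7 ≥ 3). Town Y gets 7.
Both East is a pure NE (Town X: 15 ≥ 11; Town Y: 12 ≥ 11). Town Y gets 12.
Every other cell has a profitable deviation for at least one player. Highest of {7, 12} is 12.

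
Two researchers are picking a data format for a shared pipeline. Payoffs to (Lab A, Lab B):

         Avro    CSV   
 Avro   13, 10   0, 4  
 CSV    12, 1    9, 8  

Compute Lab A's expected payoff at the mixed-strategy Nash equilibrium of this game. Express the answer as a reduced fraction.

117/10

Lab B mixes with probability q on Avro, chosen so Lab A is indifferent: 13q + 0(1−q) = 12q + 9(1−q) gives q = 9/10.
Lab A's expected payoff (from either row, since indifferent) is 13·9/10 + 0·1/10 = 117/10.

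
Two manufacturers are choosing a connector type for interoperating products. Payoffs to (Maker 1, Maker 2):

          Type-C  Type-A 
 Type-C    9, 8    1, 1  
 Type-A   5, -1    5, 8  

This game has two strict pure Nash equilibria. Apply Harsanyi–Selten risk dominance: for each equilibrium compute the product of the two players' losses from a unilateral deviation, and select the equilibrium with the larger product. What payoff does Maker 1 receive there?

5

At both Type-C: Maker 1 loses 9 − 5 = 4 by deviating; Maker 2 loses 8 − 1 = 7. Product = 4·7 = 28.
At both Type-A: Maker 1 loses 5 − 1 = 4 by deviating; Maker 2 loses 8 − (-1) = 9. Product = 4·9 = 36.
36 > 28, so both Type-A is risk-dominant. Maker 1's payoff there is 5.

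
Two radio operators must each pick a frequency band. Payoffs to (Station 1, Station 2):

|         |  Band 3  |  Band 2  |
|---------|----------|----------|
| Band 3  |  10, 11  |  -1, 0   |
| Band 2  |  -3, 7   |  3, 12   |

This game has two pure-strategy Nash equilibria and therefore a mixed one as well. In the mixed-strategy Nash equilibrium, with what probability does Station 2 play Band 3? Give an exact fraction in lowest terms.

4/17

Station 2's mix q on Band 3 must make Station 1 indifferent between Band 3 and Band 2.
Station 1's payoff from Band 3: 10q + (-1)(1−q). From Band 2: (-3)q + 3(1−q).
Set equal: 13q = 4(1−q) → q = 4/17.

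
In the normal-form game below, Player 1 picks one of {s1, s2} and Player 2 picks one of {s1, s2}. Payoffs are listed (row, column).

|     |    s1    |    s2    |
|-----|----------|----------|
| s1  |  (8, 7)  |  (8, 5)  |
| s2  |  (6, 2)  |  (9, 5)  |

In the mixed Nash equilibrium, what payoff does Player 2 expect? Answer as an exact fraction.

5

Player 1 mixes with probability p on s1, chosen so Player 2 is indifferent: 7p + 2(1−p) = 5p + 5(1−p) gives p = 3/5.
Player 2's expected payoff is 7·3/5 + 2·2/5 = 5.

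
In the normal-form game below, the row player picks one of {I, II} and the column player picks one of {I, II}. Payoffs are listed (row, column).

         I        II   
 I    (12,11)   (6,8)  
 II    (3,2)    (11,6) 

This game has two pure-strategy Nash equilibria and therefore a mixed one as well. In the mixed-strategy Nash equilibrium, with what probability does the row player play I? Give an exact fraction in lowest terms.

4/7

The row player's mix p on I must make the column player indifferent between I and II.
The column player's payoff from I: 11p + 2(1−p). From II: 8p + 6(1−p).
Set equal: 3p = 4(1−p) → p = 4/7.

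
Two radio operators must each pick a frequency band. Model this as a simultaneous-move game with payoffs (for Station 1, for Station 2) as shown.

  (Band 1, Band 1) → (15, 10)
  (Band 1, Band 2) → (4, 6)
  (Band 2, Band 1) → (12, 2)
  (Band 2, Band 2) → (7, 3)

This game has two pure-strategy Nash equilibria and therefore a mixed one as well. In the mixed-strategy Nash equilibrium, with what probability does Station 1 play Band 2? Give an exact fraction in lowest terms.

Station 1's mix p on Band 1 must make Station 2 indifferent between Band 1 and Band 2.
Station 2's payoff from Band 1: 10p + 2(1−p). From Band 2: 6p + 3(1−p).
Set equal: 4p = 1(1−p) → p = 1/5.
Probability on Band 2 is 1 − 1/5 = 4/5.

4/5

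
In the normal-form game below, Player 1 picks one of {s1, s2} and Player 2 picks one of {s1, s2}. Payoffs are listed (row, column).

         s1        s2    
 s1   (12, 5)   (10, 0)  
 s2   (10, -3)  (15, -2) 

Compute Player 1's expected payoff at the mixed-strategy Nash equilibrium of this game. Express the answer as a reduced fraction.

80/7

Player 2 mixes with probability q on s1, chosen so Player 1 is indifferent: 12q + 10(1−q) = 10q + 15(1−q) gives q = 5/7.
Player 1's expected payoff (from either row, since indifferent) is 12·5/7 + 10·2/7 = 80/7.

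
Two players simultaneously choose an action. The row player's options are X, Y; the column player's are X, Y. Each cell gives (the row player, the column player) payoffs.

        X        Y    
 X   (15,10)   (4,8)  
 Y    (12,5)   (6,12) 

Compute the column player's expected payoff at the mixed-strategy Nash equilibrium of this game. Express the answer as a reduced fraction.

80/9

The row player mixes with probability p on X, chosen so the column player is indifferent: 10p + 5(1−p) = 8p + 12(1−p) gives p = 7/9.
The column player's expected payoff is 10·7/9 + 5·2/9 = 80/9.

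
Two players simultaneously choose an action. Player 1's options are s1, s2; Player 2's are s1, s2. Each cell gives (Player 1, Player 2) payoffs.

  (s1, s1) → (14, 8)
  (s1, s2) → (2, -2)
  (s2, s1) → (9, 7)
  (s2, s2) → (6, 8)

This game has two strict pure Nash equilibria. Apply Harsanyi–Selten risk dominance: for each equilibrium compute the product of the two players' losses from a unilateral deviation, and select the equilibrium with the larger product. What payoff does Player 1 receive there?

At both s1: Player 1 loses 14 − 9 = 5 by deviating; Player 2 loses 8 − (-2) = 10. Product = 5·10 = 50.
At both s2: Player 1 loses 6 − 2 = 4 by deviating; Player 2 loses 8 − 7 = 1. Product = 4·1 = 4.
50 > 4, so both s1 is risk-dominant. Player 1's payoff there is 14.

14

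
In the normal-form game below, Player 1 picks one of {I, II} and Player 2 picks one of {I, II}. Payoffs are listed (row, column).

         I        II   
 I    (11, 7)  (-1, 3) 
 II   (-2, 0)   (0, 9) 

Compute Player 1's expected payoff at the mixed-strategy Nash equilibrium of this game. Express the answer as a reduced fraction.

Player 2 mixes with probability q on I, chosen so Player 1 is indifferent: 11q + (-1)(1−q) = (-2)q + 0(1−q) gives q = 1/14.
Player 1's expected payoff (from either row, since indifferent) is 11·1/14 + (-1)·13/14 = -1/7.

-1/7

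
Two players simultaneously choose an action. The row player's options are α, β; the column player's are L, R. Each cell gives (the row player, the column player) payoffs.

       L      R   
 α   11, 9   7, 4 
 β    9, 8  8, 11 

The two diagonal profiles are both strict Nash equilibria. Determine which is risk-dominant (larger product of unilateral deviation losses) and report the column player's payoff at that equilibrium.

At (α, L): the row player loses 11 − 9 = 2 by deviating; the column player loses 9 − 4 = 5. Product = 2·5 = 10.
At (β, R): the row player loses 8 − 7 = 1 by deviating; the column player loses 11 − 8 = 3. Product = 1·3 = 3.
10 > 3, so (α, L) is risk-dominant. The column player's payoff there is 9.

9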